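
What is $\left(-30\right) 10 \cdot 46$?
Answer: $-13800$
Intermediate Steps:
$\left(-30\right) 10 \cdot 46 = \left(-300\right) 46 = -13800$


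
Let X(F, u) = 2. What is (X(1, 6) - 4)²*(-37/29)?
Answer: -148/29 ≈ -5.1034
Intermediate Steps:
(X(1, 6) - 4)²*(-37/29) = (2 - 4)²*(-37/29) = (-2)²*(-37*1/29) = 4*(-37/29) = -148/29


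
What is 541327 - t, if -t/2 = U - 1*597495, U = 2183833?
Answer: 3714003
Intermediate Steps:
t = -3172676 (t = -2*(2183833 - 1*597495) = -2*(2183833 - 597495) = -2*1586338 = -3172676)
541327 - t = 541327 - 1*(-3172676) = 541327 + 3172676 = 3714003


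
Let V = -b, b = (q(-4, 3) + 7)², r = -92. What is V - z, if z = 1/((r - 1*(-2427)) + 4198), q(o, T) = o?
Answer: -58798/6533 ≈ -9.0002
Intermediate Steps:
b = 9 (b = (-4 + 7)² = 3² = 9)
V = -9 (V = -1*9 = -9)
z = 1/6533 (z = 1/((-92 - 1*(-2427)) + 4198) = 1/((-92 + 2427) + 4198) = 1/(2335 + 4198) = 1/6533 ≈ 0.00015307)
V - z = -9 - 1*1/6533 = -9 - 1/6533 = -58798/6533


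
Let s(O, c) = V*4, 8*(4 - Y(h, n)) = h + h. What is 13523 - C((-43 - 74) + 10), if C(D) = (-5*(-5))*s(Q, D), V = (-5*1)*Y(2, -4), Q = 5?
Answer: 15273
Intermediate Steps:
Y(h, n) = 4 - h/4 (Y(h, n) = 4 - (h + h)/8 = 4 - h/4)
V = -35/2 (V = (-5*1)*(4 - ¼*2) = -5*(4 - ½) = -5*7/2 = -35/2 ≈ -17.500)
s(O, c) = -70 (s(O, c) = -35/2*4 = -70)
C(D) = -1750 (C(D) = -5*(-5)*(-70) = 25*(-70) = -1750)
13523 - C((-43 - 74) + 10) = 13523 - 1*(-1750) = 13523 + 1750 = 15273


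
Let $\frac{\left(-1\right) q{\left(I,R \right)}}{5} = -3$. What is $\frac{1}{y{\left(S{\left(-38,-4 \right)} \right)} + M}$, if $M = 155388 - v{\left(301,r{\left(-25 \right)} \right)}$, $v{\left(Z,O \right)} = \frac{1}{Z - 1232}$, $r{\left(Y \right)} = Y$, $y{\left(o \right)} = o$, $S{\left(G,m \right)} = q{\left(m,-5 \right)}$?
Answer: $\frac{931}{144680194} \approx 6.4349 \cdot 10^{-6}$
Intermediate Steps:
$q{\left(I,R \right)} = 15$ ($q{\left(I,R \right)} = \left(-5\right) \left(-3\right) = 15$)
$S{\left(G,m \right)} = 15$
$v{\left(Z,O \right)} = \frac{1}{-1232 + Z}$
$M = \frac{144666229}{931}$ ($M = 155388 - \frac{1}{-1232 + 301} = 155388 - \frac{1}{-931} = 155388 - - \frac{1}{931} = 155388 + \frac{1}{931} = \frac{144666229}{931} \approx 1.5539 \cdot 10^{5}$)
$\frac{1}{y{\left(S{\left(-38,-4 \right)} \right)} + M} = \frac{1}{15 + \frac{144666229}{931}} = \frac{1}{\frac{144680194}{931}} = \frac{931}{144680194}$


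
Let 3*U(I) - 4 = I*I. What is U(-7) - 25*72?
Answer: -5347/3 ≈ -1782.3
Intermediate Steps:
U(I) = 4/3 + I**2/3 (U(I) = 4/3 + (I*I)/3 = 4/3 + I**2/3)
U(-7) - 25*72 = (4/3 + (1/3)*(-7)**2) - 25*72 = (4/3 + (1/3)*49) - 1800 = (4/3 + 49/3) - 1800 = 53/3 - 1800 = -5347/3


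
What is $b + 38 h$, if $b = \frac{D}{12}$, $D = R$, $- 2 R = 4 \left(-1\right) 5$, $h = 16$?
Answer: $\frac{3653}{6} \approx 608.83$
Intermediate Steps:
$R = 10$ ($R = - \frac{4 \left(-1\right) 5}{2} = - \frac{\left(-4\right) 5}{2} = \left(- \frac{1}{2}\right) \left(-20\right) = 10$)
$D = 10$
$b = \frac{5}{6}$ ($b = \frac{10}{12} = 10 \cdot \frac{1}{12} = \frac{5}{6} \approx 0.83333$)
$b + 38 h = \frac{5}{6} + 38 \cdot 16 = \frac{5}{6} + 608 = \frac{3653}{6}$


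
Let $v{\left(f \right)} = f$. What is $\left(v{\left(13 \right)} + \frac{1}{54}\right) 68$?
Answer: $\frac{23902}{27} \approx 885.26$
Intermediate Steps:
$\left(v{\left(13 \right)} + \frac{1}{54}\right) 68 = \left(13 + \frac{1}{54}\right) 68 = \frac{703}{54} \cdot 68 = \frac{23902}{27}$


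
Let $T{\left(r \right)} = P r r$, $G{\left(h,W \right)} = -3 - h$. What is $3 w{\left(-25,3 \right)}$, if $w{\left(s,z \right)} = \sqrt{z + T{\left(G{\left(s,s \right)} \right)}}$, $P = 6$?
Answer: $9 \sqrt{323} \approx 161.75$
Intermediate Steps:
$T{\left(r \right)} = 6 r^{2}$ ($T{\left(r \right)} = 6 r r = 6 r^{2}$)
$w{\left(s,z \right)} = \sqrt{z + 6 \left(-3 - s\right)^{2}}$
$3 w{\left(-25,3 \right)} = 3 \sqrt{3 + 6 \left(3 - 25\right)^{2}} = 3 \sqrt{3 + 6 \left(-22\right)^{2}} = 3 \sqrt{3 + 6 \cdot 484} = 3 \sqrt{3 + 2904} = 3 \sqrt{2907} = 3 \cdot 3 \sqrt{323} = 9 \sqrt{323}$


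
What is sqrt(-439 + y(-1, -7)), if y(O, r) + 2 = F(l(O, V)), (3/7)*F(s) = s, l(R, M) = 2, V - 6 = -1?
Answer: I*sqrt(3927)/3 ≈ 20.889*I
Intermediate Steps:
V = 5 (V = 6 - 1 = 5)
F(s) = 7*s/3
y(O, r) = 8/3 (y(O, r) = -2 + (7/3)*2 = -2 + 14/3 = 8/3)
sqrt(-439 + y(-1, -7)) = sqrt(-439 + 8/3) = sqrt(-1309/3) = I*sqrt(3927)/3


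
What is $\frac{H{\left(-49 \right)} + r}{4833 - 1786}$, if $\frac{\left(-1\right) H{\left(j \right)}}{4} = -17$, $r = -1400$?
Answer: $- \frac{1332}{3047} \approx -0.43715$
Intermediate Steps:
$H{\left(j \right)} = 68$ ($H{\left(j \right)} = \left(-4\right) \left(-17\right) = 68$)
$\frac{H{\left(-49 \right)} + r}{4833 - 1786} = \frac{68 - 1400}{4833 - 1786} = - \frac{1332}{3047}$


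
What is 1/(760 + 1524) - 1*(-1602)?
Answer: 3658969/2284 ≈ 1602.0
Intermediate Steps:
1/(760 + 1524) - 1*(-1602) = 1/2284 + 1602 = 3658969/2284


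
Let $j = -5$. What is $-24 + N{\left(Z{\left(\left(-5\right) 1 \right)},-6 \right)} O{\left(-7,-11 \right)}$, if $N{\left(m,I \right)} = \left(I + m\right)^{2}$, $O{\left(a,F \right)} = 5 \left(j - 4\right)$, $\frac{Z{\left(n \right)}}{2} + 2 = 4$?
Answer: $-204$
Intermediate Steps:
$Z{\left(n \right)} = 4$ ($Z{\left(n \right)} = -4 + 2 \cdot 4 = -4 + 8 = 4$)
$O{\left(a,F \right)} = -45$ ($O{\left(a,F \right)} = 5 \left(-5 - 4\right) = 5 \left(-9\right) = -45$)
$-24 + N{\left(Z{\left(\left(-5\right) 1 \right)},-6 \right)} O{\left(-7,-11 \right)} = -24 + \left(-6 + 4\right)^{2} \left(-45\right) = -24 + \left(-2\right)^{2} \left(-45\right) = -24 + 4 \left(-45\right) = -24 - 180 = -204$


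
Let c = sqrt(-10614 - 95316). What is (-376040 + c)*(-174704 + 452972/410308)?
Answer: 6738824430798600/102577 - 53761496895*I*sqrt(11770)/102577 ≈ 6.5695e+10 - 5.686e+7*I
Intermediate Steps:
c = 3*I*sqrt(11770) (c = sqrt(-105930) = 3*I*sqrt(11770) ≈ 325.47*I)
(-376040 + c)*(-174704 + 452972/410308) = (-376040 + 3*I*sqrt(11770))*(-174704 + 452972/410308) = (-376040 + 3*I*sqrt(11770))*(-174704 + 452972*(1/410308)) = (-376040 + 3*I*sqrt(11770))*(-174704 + 113243/102577) = (-376040 + 3*I*sqrt(11770))*(-17920498965/102577) = 6738824430798600/102577 - 53761496895*I*sqrt(11770)/102577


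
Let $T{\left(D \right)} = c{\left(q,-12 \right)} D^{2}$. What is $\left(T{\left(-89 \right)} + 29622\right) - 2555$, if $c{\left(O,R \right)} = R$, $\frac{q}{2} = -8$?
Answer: $-67985$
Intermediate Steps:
$q = -16$ ($q = 2 \left(-8\right) = -16$)
$T{\left(D \right)} = - 12 D^{2}$
$\left(T{\left(-89 \right)} + 29622\right) - 2555 = \left(- 12 \left(-89\right)^{2} + 29622\right) - 2555 = \left(\left(-12\right) 7921 + 29622\right) - 2555 = \left(-95052 + 29622\right) - 2555 = -65430 - 2555 = -67985$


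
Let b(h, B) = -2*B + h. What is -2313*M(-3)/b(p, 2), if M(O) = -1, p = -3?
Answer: -2313/7 ≈ -330.43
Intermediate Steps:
b(h, B) = h - 2*B
-2313*M(-3)/b(p, 2) = -2313*(-1/(-3 - 2*2)) = -2313*(-1/(-3 - 4)) = -2313*(-1/(-7)) = -2313*(-1*(-⅐)) = -2313/7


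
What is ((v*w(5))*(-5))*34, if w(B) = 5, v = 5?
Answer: -4250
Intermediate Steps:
((v*w(5))*(-5))*34 = ((5*5)*(-5))*34 = (25*(-5))*34 = -125*34 = -4250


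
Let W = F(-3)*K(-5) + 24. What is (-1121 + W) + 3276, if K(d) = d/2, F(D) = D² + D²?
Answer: 2134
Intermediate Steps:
F(D) = 2*D²
K(d) = d/2 (K(d) = d*(½) = d/2)
W = -21 (W = (2*(-3)²)*((½)*(-5)) + 24 = (2*9)*(-5/2) + 24 = 18*(-5/2) + 24 = -45 + 24 = -21)
(-1121 + W) + 3276 = (-1121 - 21) + 3276 = -1142 + 3276 = 2134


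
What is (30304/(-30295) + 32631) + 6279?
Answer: 1178748146/30295 ≈ 38909.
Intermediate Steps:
(30304/(-30295) + 32631) + 6279 = (30304*(-1/30295) + 32631) + 6279 = (-30304/30295 + 32631) + 6279 = 988525841/30295 + 6279 = 1178748146/30295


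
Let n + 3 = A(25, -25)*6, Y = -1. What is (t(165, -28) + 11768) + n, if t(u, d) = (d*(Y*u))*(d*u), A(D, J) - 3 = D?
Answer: -21332467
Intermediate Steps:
A(D, J) = 3 + D
t(u, d) = -d²*u² (t(u, d) = (d*(-u))*(d*u) = (-d*u)*(d*u) = -d²*u²)
n = 165 (n = -3 + (3 + 25)*6 = -3 + 28*6 = -3 + 168 = 165)
(t(165, -28) + 11768) + n = (-1*(-28)²*165² + 11768) + 165 = (-1*784*27225 + 11768) + 165 = (-21344400 + 11768) + 165 = -21332632 + 165 = -21332467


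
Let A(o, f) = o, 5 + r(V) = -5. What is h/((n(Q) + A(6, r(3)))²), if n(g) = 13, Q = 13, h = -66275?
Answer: -66275/361 ≈ -183.59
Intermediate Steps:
r(V) = -10 (r(V) = -5 - 5 = -10)
h/((n(Q) + A(6, r(3)))²) = -66275/(13 + 6)² = -66275/(19²) = -66275/361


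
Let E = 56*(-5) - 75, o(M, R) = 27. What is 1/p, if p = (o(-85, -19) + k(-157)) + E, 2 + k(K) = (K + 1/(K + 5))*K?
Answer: 152/3696645 ≈ 4.1118e-5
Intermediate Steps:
E = -355 (E = -280 - 75 = -355)
k(K) = -2 + K*(K + 1/(5 + K)) (k(K) = -2 + (K + 1/(K + 5))*K = -2 + (K + 1/(5 + K))*K = -2 + K*(K + 1/(5 + K)))
p = 3696645/152 (p = (27 + (-10 + (-157)³ - 1*(-157) + 5*(-157)²)/(5 - 157)) - 355 = (27 + (-10 - 3869893 + 157 + 5*24649)/(-152)) - 355 = (27 - (-10 - 3869893 + 157 + 123245)/152) - 355 = (27 - 1/152*(-3746501)) - 355 = (27 + 3746501/152) - 355 = 3750605/152 - 355 = 3696645/152 ≈ 24320.)
1/p = 1/(3696645/152) = 152/3696645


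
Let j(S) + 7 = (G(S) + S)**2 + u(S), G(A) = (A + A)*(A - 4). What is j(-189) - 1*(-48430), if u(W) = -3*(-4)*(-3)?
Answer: 5294793612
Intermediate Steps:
G(A) = 2*A*(-4 + A) (G(A) = (2*A)*(-4 + A) = 2*A*(-4 + A))
u(W) = -36 (u(W) = 12*(-3) = -36)
j(S) = -43 + (S + 2*S*(-4 + S))**2 (j(S) = -7 + ((2*S*(-4 + S) + S)**2 - 36) = -7 + ((S + 2*S*(-4 + S))**2 - 36) = -7 + (-36 + (S + 2*S*(-4 + S))**2) = -43 + (S + 2*S*(-4 + S))**2)
j(-189) - 1*(-48430) = (-43 + (-189)**2*(-7 + 2*(-189))**2) - 1*(-48430) = (-43 + 35721*(-7 - 378)**2) + 48430 = (-43 + 35721*(-385)**2) + 48430 = (-43 + 35721*148225) + 48430 = (-43 + 5294745225) + 48430 = 5294745182 + 48430 = 5294793612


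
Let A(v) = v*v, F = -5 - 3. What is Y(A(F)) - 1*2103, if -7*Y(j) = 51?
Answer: -14772/7 ≈ -2110.3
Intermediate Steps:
F = -8
A(v) = v²
Y(j) = -51/7 (Y(j) = -⅐*51 = -51/7)
Y(A(F)) - 1*2103 = -51/7 - 1*2103 = -51/7 - 2103 = -14772/7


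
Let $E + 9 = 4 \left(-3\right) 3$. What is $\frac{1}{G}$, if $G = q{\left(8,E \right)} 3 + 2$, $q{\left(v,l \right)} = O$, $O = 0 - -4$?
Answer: $\frac{1}{14} \approx 0.071429$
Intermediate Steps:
$E = -45$ ($E = -9 + 4 \left(-3\right) 3 = -9 - 36 = -45$)
$O = 4$ ($O = 0 + 4 = 4$)
$q{\left(v,l \right)} = 4$
$G = 14$ ($G = 4 \cdot 3 + 2 = 12 + 2 = 14$)
$\frac{1}{G} = \frac{1}{14}$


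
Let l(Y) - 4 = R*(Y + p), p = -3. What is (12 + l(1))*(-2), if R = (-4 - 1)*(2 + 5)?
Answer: -172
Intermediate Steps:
R = -35 (R = -5*7 = -35)
l(Y) = 109 - 35*Y (l(Y) = 4 - 35*(Y - 3) = 4 - 35*(-3 + Y) = 4 + (105 - 35*Y) = 109 - 35*Y)
(12 + l(1))*(-2) = (12 + (109 - 35*1))*(-2) = (12 + (109 - 35))*(-2) = (12 + 74)*(-2) = 86*(-2) = -172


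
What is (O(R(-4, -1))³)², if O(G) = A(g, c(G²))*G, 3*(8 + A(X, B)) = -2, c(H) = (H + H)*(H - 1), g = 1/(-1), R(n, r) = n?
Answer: 1265319018496/729 ≈ 1.7357e+9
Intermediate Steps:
g = -1
c(H) = 2*H*(-1 + H) (c(H) = (2*H)*(-1 + H) = 2*H*(-1 + H))
A(X, B) = -26/3 (A(X, B) = -8 + (⅓)*(-2) = -8 - ⅔ = -26/3)
O(G) = -26*G/3
(O(R(-4, -1))³)² = ((-26/3*(-4))³)² = ((104/3)³)² = (1124864/27)² = 1265319018496/729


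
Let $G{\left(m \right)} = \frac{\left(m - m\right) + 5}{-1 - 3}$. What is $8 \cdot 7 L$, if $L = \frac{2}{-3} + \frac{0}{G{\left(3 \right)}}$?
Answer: $- \frac{112}{3} \approx -37.333$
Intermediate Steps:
$G{\left(m \right)} = - \frac{5}{4}$ ($G{\left(m \right)} = \frac{0 + 5}{-4} = 5 \left(- \frac{1}{4}\right) = - \frac{5}{4}$)
$L = - \frac{2}{3}$ ($L = \frac{2}{-3} + \frac{0}{- \frac{5}{4}} = 2 \left(- \frac{1}{3}\right) + 0 \left(- \frac{4}{5}\right) = - \frac{2}{3} + 0 = - \frac{2}{3} \approx -0.66667$)
$8 \cdot 7 L = 8 \cdot 7 \left(- \frac{2}{3}\right) = 56 \left(- \frac{2}{3}\right) = - \frac{112}{3}$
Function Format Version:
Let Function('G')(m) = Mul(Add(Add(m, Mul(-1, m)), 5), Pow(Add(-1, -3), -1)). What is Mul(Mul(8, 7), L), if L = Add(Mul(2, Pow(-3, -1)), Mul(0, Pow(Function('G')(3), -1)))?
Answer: Rational(-112, 3) ≈ -37.333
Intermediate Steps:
Function('G')(m) = Rational(-5, 4) (Function('G')(m) = Mul(Add(0, 5), Pow(-4, -1)) = Mul(5, Rational(-1, 4)) = Rational(-5, 4))
L = Rational(-2, 3) (L = Add(Mul(2, Pow(-3, -1)), Mul(0, Pow(Rational(-5, 4), -1))) = Add(Mul(2, Rational(-1, 3)), Mul(0, Rational(-4, 5))) = Add(Rational(-2, 3), 0) = Rational(-2, 3) ≈ -0.66667)
Mul(Mul(8, 7), L) = Mul(Mul(8, 7), Rational(-2, 3)) = Mul(56, Rational(-2, 3)) = Rational(-112, 3)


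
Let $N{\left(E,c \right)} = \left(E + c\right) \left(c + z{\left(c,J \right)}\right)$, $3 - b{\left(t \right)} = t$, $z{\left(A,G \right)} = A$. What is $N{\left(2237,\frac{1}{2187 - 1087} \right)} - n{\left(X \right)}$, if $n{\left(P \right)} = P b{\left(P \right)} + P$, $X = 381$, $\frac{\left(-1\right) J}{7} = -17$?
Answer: $\frac{86902845701}{605000} \approx 1.4364 \cdot 10^{5}$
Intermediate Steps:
$J = 119$ ($J = \left(-7\right) \left(-17\right) = 119$)
$b{\left(t \right)} = 3 - t$
$N{\left(E,c \right)} = 2 c \left(E + c\right)$ ($N{\left(E,c \right)} = \left(E + c\right) \left(c + c\right) = \left(E + c\right) 2 c = 2 c \left(E + c\right)$)
$n{\left(P \right)} = P + P \left(3 - P\right)$ ($n{\left(P \right)} = P \left(3 - P\right) + P = P + P \left(3 - P\right)$)
$N{\left(2237,\frac{1}{2187 - 1087} \right)} - n{\left(X \right)} = \frac{2 \left(2237 + \frac{1}{2187 - 1087}\right)}{2187 - 1087} - 381 \left(4 - 381\right) = \frac{2 \left(2237 + \frac{1}{1100}\right)}{1100} - 381 \left(4 - 381\right) = 2 \cdot \frac{1}{1100} \left(2237 + \frac{1}{1100}\right) - 381 \left(-377\right) = 2 \cdot \frac{1}{1100} \cdot \frac{2460701}{1100} - -143637 = \frac{2460701}{605000} + 143637 = \frac{86902845701}{605000}$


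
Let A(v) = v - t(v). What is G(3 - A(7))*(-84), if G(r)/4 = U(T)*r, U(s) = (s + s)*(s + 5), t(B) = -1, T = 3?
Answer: 80640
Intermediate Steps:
U(s) = 2*s*(5 + s) (U(s) = (2*s)*(5 + s) = 2*s*(5 + s))
A(v) = 1 + v (A(v) = v - 1*(-1) = v + 1 = 1 + v)
G(r) = 192*r (G(r) = 4*((2*3*(5 + 3))*r) = 4*((2*3*8)*r) = 4*(48*r) = 192*r)
G(3 - A(7))*(-84) = (192*(3 - (1 + 7)))*(-84) = (192*(3 - 1*8))*(-84) = (192*(3 - 8))*(-84) = (192*(-5))*(-84) = -960*(-84) = 80640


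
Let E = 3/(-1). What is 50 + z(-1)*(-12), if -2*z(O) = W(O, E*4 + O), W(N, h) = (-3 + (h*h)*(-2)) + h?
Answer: -2074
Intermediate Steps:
E = -3 (E = 3*(-1) = -3)
W(N, h) = -3 + h - 2*h² (W(N, h) = (-3 + h²*(-2)) + h = (-3 - 2*h²) + h = -3 + h - 2*h²)
z(O) = 15/2 + (-12 + O)² - O/2 (z(O) = -(-3 + (-3*4 + O) - 2*(-3*4 + O)²)/2 = -(-3 + (-12 + O) - 2*(-12 + O)²)/2 = -(-15 + O - 2*(-12 + O)²)/2 = 15/2 + (-12 + O)² - O/2)
50 + z(-1)*(-12) = 50 + (15/2 + (-12 - 1)² - ½*(-1))*(-12) = 50 + (15/2 + (-13)² + ½)*(-12) = 50 + (15/2 + 169 + ½)*(-12) = 50 + 177*(-12) = 50 - 2124 = -2074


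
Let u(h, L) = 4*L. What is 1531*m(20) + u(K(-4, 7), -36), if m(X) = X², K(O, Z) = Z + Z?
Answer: 612256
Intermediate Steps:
K(O, Z) = 2*Z
1531*m(20) + u(K(-4, 7), -36) = 1531*20² + 4*(-36) = 1531*400 - 144 = 612400 - 144 = 612256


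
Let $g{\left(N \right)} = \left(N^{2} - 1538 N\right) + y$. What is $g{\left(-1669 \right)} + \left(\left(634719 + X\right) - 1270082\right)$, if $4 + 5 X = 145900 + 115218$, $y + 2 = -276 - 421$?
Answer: $\frac{23843219}{5} \approx 4.7686 \cdot 10^{6}$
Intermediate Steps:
$y = -699$ ($y = -2 - 697 = -699$)
$X = \frac{261114}{5}$ ($X = - \frac{4}{5} + \frac{145900 + 115218}{5} = - \frac{4}{5} + \frac{1}{5} \cdot 261118 = - \frac{4}{5} + \frac{261118}{5} = \frac{261114}{5} \approx 52223.0$)
$g{\left(N \right)} = -699 + N^{2} - 1538 N$ ($g{\left(N \right)} = \left(N^{2} - 1538 N\right) - 699 = -699 + N^{2} - 1538 N$)
$g{\left(-1669 \right)} + \left(\left(634719 + X\right) - 1270082\right) = \left(-699 + \left(-1669\right)^{2} - -2566922\right) + \left(\left(634719 + \frac{261114}{5}\right) - 1270082\right) = \left(-699 + 2785561 + 2566922\right) + \left(\frac{3434709}{5} - 1270082\right) = 5351784 - \frac{2915701}{5} = \frac{23843219}{5}$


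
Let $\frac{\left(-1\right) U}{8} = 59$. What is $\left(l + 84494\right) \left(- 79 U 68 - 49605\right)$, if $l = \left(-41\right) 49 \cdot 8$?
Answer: $170095655138$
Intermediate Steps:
$U = -472$ ($U = \left(-8\right) 59 = -472$)
$l = -16072$ ($l = \left(-2009\right) 8 = -16072$)
$\left(l + 84494\right) \left(- 79 U 68 - 49605\right) = \left(-16072 + 84494\right) \left(\left(-79\right) \left(-472\right) 68 - 49605\right) = 68422 \left(37288 \cdot 68 - 49605\right) = 68422 \left(2535584 - 49605\right) = 68422 \cdot 2485979 = 170095655138$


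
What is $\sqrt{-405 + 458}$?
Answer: $\sqrt{53} \approx 7.2801$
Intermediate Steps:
$\sqrt{-405 + 458} = \sqrt{53}$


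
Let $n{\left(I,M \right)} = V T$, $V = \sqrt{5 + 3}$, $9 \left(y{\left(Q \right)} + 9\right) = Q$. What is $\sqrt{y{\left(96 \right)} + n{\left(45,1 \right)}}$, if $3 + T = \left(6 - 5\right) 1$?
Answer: $\frac{\sqrt{15 - 36 \sqrt{2}}}{3} \approx 1.9975 i$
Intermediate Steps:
$y{\left(Q \right)} = -9 + \frac{Q}{9}$
$V = 2 \sqrt{2}$ ($V = \sqrt{8} = 2 \sqrt{2} \approx 2.8284$)
$T = -2$ ($T = -3 + \left(6 - 5\right) 1 = -3 + 1 \cdot 1 = -3 + 1 = -2$)
$n{\left(I,M \right)} = - 4 \sqrt{2}$ ($n{\left(I,M \right)} = 2 \sqrt{2} \left(-2\right) = - 4 \sqrt{2}$)
$\sqrt{y{\left(96 \right)} + n{\left(45,1 \right)}} = \sqrt{\left(-9 + \frac{1}{9} \cdot 96\right) - 4 \sqrt{2}} = \sqrt{\left(-9 + \frac{32}{3}\right) - 4 \sqrt{2}} = \sqrt{\frac{5}{3} - 4 \sqrt{2}}$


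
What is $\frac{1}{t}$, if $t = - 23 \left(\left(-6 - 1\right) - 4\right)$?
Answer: $\frac{1}{253} \approx 0.0039526$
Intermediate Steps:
$t = 253$ ($t = - 23 \left(\left(-6 - 1\right) - 4\right) = - 23 \left(-7 - 4\right) = \left(-23\right) \left(-11\right) = 253$)
$\frac{1}{t} = \frac{1}{253}$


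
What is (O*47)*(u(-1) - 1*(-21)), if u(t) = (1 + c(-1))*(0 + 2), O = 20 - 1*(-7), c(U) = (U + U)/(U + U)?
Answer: 31725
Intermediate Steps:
c(U) = 1 (c(U) = (2*U)/((2*U)) = (2*U)*(1/(2*U)) = 1)
O = 27 (O = 20 + 7 = 27)
u(t) = 4 (u(t) = (1 + 1)*(0 + 2) = 2*2 = 4)
(O*47)*(u(-1) - 1*(-21)) = (27*47)*(4 - 1*(-21)) = 1269*(4 + 21) = 1269*25 = 31725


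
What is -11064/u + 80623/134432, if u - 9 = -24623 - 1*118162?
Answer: 541599379/799735968 ≈ 0.67722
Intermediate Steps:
u = -142776 (u = 9 + (-24623 - 1*118162) = 9 + (-24623 - 118162) = 9 - 142785 = -142776)
-11064/u + 80623/134432 = -11064/(-142776) + 80623/134432 = -11064*(-1/142776) + 80623*(1/134432) = 461/5949 + 80623/134432 = 541599379/799735968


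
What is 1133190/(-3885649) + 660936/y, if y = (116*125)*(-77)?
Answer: -958342985616/1084581777125 ≈ -0.88361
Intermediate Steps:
y = -1116500 (y = 14500*(-77) = -1116500)
1133190/(-3885649) + 660936/y = 1133190/(-3885649) + 660936/(-1116500) = 1133190*(-1/3885649) + 660936*(-1/1116500) = -1133190/3885649 - 165234/279125 = -958342985616/1084581777125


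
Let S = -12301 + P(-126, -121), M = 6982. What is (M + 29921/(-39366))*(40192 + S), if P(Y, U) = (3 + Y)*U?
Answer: 1959216667339/6561 ≈ 2.9862e+8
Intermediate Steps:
P(Y, U) = U*(3 + Y)
S = 2582 (S = -12301 - 121*(3 - 126) = -12301 - 121*(-123) = -12301 + 14883 = 2582)
(M + 29921/(-39366))*(40192 + S) = (6982 + 29921/(-39366))*(40192 + 2582) = (6982 + 29921*(-1/39366))*42774 = (6982 - 29921/39366)*42774 = (274823491/39366)*42774 = 1959216667339/6561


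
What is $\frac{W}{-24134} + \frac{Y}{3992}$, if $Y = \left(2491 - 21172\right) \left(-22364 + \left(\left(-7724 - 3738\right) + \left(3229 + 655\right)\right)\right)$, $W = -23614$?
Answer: $\frac{3374840686589}{24085732} \approx 1.4012 \cdot 10^{5}$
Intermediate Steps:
$Y = 559346502$ ($Y = - 18681 \left(-22364 + \left(-11462 + 3884\right)\right) = - 18681 \left(-22364 - 7578\right) = \left(-18681\right) \left(-29942\right) = 559346502$)
$\frac{W}{-24134} + \frac{Y}{3992} = - \frac{23614}{-24134} + \frac{559346502}{3992} = \left(-23614\right) \left(- \frac{1}{24134}\right) + 559346502 \cdot \frac{1}{3992} = \frac{11807}{12067} + \frac{279673251}{1996} = \frac{3374840686589}{24085732}$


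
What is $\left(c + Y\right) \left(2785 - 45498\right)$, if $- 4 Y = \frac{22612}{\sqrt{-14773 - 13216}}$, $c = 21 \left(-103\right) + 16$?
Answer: $91704811 - \frac{241456589 i \sqrt{27989}}{27989} \approx 9.1705 \cdot 10^{7} - 1.4433 \cdot 10^{6} i$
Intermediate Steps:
$c = -2147$ ($c = -2163 + 16 = -2147$)
$Y = \frac{5653 i \sqrt{27989}}{27989}$ ($Y = - \frac{22612 \frac{1}{\sqrt{-14773 - 13216}}}{4} = - \frac{22612 \frac{1}{\sqrt{-27989}}}{4} = - \frac{22612 \frac{1}{i \sqrt{27989}}}{4} = - \frac{22612 \left(- \frac{i \sqrt{27989}}{27989}\right)}{4} = - \frac{\left(- \frac{22612}{27989}\right) i \sqrt{27989}}{4} = \frac{5653 i \sqrt{27989}}{27989} \approx 33.79 i$)
$\left(c + Y\right) \left(2785 - 45498\right) = \left(-2147 + \frac{5653 i \sqrt{27989}}{27989}\right) \left(2785 - 45498\right) = \left(-2147 + \frac{5653 i \sqrt{27989}}{27989}\right) \left(-42713\right) = 91704811 - \frac{241456589 i \sqrt{27989}}{27989}$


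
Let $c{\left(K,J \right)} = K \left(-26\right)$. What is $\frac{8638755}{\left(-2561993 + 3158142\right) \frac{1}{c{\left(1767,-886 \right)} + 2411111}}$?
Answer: $\frac{20432115524595}{596149} \approx 3.4274 \cdot 10^{7}$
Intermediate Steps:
$c{\left(K,J \right)} = - 26 K$
$\frac{8638755}{\left(-2561993 + 3158142\right) \frac{1}{c{\left(1767,-886 \right)} + 2411111}} = \frac{8638755}{\left(-2561993 + 3158142\right) \frac{1}{\left(-26\right) 1767 + 2411111}} = \frac{8638755}{596149 \frac{1}{-45942 + 2411111}} = \frac{8638755}{596149 \cdot \frac{1}{2365169}} = \frac{8638755}{\frac{596149}{2365169}} = 8638755 \cdot \frac{2365169}{596149} = \frac{20432115524595}{596149}$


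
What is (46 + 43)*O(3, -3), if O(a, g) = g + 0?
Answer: -267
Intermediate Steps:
O(a, g) = g
(46 + 43)*O(3, -3) = (46 + 43)*(-3) = 89*(-3) = -267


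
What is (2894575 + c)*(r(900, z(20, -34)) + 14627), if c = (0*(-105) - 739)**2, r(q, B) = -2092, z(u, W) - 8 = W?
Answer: 43129124360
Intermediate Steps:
z(u, W) = 8 + W
c = 546121 (c = (0 - 739)**2 = (-739)**2 = 546121)
(2894575 + c)*(r(900, z(20, -34)) + 14627) = (2894575 + 546121)*(-2092 + 14627) = 3440696*12535 = 43129124360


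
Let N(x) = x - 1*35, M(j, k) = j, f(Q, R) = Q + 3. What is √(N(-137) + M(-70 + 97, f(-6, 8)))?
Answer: I*√145 ≈ 12.042*I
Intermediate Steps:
f(Q, R) = 3 + Q
N(x) = -35 + x (N(x) = x - 35 = -35 + x)
√(N(-137) + M(-70 + 97, f(-6, 8))) = √((-35 - 137) + (-70 + 97)) = √(-172 + 27) = √(-145) = I*√145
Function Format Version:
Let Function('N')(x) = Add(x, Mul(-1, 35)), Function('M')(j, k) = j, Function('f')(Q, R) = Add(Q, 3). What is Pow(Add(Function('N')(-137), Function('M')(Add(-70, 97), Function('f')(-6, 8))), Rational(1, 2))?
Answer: Mul(I, Pow(145, Rational(1, 2))) ≈ Mul(12.042, I)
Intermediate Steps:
Function('f')(Q, R) = Add(3, Q)
Function('N')(x) = Add(-35, x) (Function('N')(x) = Add(x, -35) = Add(-35, x))
Pow(Add(Function('N')(-137), Function('M')(Add(-70, 97), Function('f')(-6, 8))), Rational(1, 2)) = Pow(Add(Add(-35, -137), Add(-70, 97)), Rational(1, 2)) = Pow(Add(-172, 27), Rational(1, 2)) = Pow(-145, Rational(1, 2)) = Mul(I, Pow(145, Rational(1, 2)))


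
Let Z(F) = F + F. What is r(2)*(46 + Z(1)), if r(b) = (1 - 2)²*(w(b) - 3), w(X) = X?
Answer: -48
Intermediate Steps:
r(b) = -3 + b (r(b) = (1 - 2)²*(b - 3) = (-1)²*(-3 + b) = 1*(-3 + b) = -3 + b)
Z(F) = 2*F
r(2)*(46 + Z(1)) = (-3 + 2)*(46 + 2*1) = -(46 + 2) = -1*48 = -48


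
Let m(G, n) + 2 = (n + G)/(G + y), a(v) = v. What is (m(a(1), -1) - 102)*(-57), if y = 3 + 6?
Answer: 5928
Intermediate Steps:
y = 9
m(G, n) = -2 + (G + n)/(9 + G) (m(G, n) = -2 + (n + G)/(G + 9) = -2 + (G + n)/(9 + G))
(m(a(1), -1) - 102)*(-57) = ((-18 - 1 - 1*1)/(9 + 1) - 102)*(-57) = ((-18 - 1 - 1)/10 - 102)*(-57) = ((⅒)*(-20) - 102)*(-57) = (-2 - 102)*(-57) = -104*(-57) = 5928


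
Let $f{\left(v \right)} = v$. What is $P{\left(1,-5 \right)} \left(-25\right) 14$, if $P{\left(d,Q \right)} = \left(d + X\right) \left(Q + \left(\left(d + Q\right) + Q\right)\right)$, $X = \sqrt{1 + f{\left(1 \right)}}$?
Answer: $4900 + 4900 \sqrt{2} \approx 11830.0$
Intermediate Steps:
$X = \sqrt{2}$ ($X = \sqrt{1 + 1} = \sqrt{2} \approx 1.4142$)
$P{\left(d,Q \right)} = \left(d + \sqrt{2}\right) \left(d + 3 Q\right)$ ($P{\left(d,Q \right)} = \left(d + \sqrt{2}\right) \left(Q + \left(\left(d + Q\right) + Q\right)\right) = \left(d + \sqrt{2}\right) \left(Q + \left(\left(Q + d\right) + Q\right)\right) = \left(d + \sqrt{2}\right) \left(Q + \left(d + 2 Q\right)\right) = \left(d + \sqrt{2}\right) \left(d + 3 Q\right)$)
$P{\left(1,-5 \right)} \left(-25\right) 14 = \left(1^{2} + 1 \sqrt{2} + 3 \left(-5\right) 1 + 3 \left(-5\right) \sqrt{2}\right) \left(-25\right) 14 = \left(1 + \sqrt{2} - 15 - 15 \sqrt{2}\right) \left(-25\right) 14 = \left(-14 - 14 \sqrt{2}\right) \left(-25\right) 14 = \left(350 + 350 \sqrt{2}\right) 14 = 4900 + 4900 \sqrt{2}$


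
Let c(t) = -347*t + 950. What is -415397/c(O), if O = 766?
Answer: 415397/264852 ≈ 1.5684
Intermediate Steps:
c(t) = 950 - 347*t
-415397/c(O) = -415397/(950 - 347*766) = -415397/(950 - 265802) = -415397/(-264852) = -415397*(-1/264852) = 415397/264852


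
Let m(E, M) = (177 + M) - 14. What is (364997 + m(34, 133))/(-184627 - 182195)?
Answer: -365293/366822 ≈ -0.99583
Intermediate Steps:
m(E, M) = 163 + M
(364997 + m(34, 133))/(-184627 - 182195) = (364997 + (163 + 133))/(-184627 - 182195) = (364997 + 296)/(-366822) = 365293*(-1/366822) = -365293/366822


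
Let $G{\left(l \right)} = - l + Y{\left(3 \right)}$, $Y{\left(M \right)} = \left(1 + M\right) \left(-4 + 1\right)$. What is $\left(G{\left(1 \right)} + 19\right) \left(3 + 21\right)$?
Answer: $144$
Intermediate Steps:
$Y{\left(M \right)} = -3 - 3 M$ ($Y{\left(M \right)} = \left(1 + M\right) \left(-3\right) = -3 - 3 M$)
$G{\left(l \right)} = -12 - l$ ($G{\left(l \right)} = - l - 12 = -12 - l$)
$\left(G{\left(1 \right)} + 19\right) \left(3 + 21\right) = \left(\left(-12 - 1\right) + 19\right) \left(3 + 21\right) = \left(\left(-12 - 1\right) + 19\right) 24 = \left(-13 + 19\right) 24 = 6 \cdot 24 = 144$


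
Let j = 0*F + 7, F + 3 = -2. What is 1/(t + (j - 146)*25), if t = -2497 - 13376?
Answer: -1/19348 ≈ -5.1685e-5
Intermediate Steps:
F = -5 (F = -3 - 2 = -5)
t = -15873
j = 7 (j = 0*(-5) + 7 = 0 + 7 = 7)
1/(t + (j - 146)*25) = 1/(-15873 + (7 - 146)*25) = 1/(-15873 - 139*25) = 1/(-15873 - 3475) = 1/(-19348) = -1/19348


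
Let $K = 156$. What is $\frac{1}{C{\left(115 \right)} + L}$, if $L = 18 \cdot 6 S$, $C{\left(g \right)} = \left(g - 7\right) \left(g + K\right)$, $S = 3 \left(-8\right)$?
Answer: $\frac{1}{26676} \approx 3.7487 \cdot 10^{-5}$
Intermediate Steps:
$S = -24$
$C{\left(g \right)} = \left(-7 + g\right) \left(156 + g\right)$ ($C{\left(g \right)} = \left(g - 7\right) \left(g + 156\right) = \left(g - 7\right) \left(156 + g\right) = \left(-7 + g\right) \left(156 + g\right)$)
$L = -2592$ ($L = 18 \cdot 6 \left(-24\right) = 108 \left(-24\right) = -2592$)
$\frac{1}{C{\left(115 \right)} + L} = \frac{1}{\left(-1092 + 115^{2} + 149 \cdot 115\right) - 2592} = \frac{1}{\left(-1092 + 13225 + 17135\right) - 2592} = \frac{1}{29268 - 2592} = \frac{1}{26676}$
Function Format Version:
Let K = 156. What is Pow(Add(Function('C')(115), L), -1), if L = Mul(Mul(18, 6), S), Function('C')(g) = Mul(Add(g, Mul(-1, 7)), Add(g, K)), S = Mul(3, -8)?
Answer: Rational(1, 26676) ≈ 3.7487e-5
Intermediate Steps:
S = -24
Function('C')(g) = Mul(Add(-7, g), Add(156, g)) (Function('C')(g) = Mul(Add(g, Mul(-1, 7)), Add(g, 156)) = Mul(Add(g, -7), Add(156, g)) = Mul(Add(-7, g), Add(156, g)))
L = -2592 (L = Mul(Mul(18, 6), -24) = Mul(108, -24) = -2592)
Pow(Add(Function('C')(115), L), -1) = Pow(Add(Add(-1092, Pow(115, 2), Mul(149, 115)), -2592), -1) = Pow(Add(Add(-1092, 13225, 17135), -2592), -1) = Pow(Add(29268, -2592), -1) = Pow(26676, -1) = Rational(1, 26676)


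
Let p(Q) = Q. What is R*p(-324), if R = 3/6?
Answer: -162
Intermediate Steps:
R = ½ (R = 3*(⅙) = ½ ≈ 0.50000)
R*p(-324) = (½)*(-324) = -162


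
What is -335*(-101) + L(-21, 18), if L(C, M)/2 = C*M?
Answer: 33079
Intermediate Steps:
L(C, M) = 2*C*M (L(C, M) = 2*(C*M) = 2*C*M)
-335*(-101) + L(-21, 18) = -335*(-101) + 2*(-21)*18 = 33835 - 756 = 33079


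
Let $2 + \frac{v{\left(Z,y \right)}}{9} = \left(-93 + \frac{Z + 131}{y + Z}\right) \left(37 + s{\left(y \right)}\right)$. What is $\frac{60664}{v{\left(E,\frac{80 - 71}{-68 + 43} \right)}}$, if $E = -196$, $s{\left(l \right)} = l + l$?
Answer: $- \frac{3722494700}{1857827853} \approx -2.0037$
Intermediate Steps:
$s{\left(l \right)} = 2 l$
$v{\left(Z,y \right)} = -18 + 9 \left(-93 + \frac{131 + Z}{Z + y}\right) \left(37 + 2 y\right)$ ($v{\left(Z,y \right)} = -18 + 9 \left(-93 + \frac{Z + 131}{y + Z}\right) \left(37 + 2 y\right) = -18 + 9 \left(-93 + \frac{131 + Z}{Z + y}\right) \left(37 + 2 y\right)$)
$\frac{60664}{v{\left(E,\frac{80 - 71}{-68 + 43} \right)}} = \frac{60664}{9 \frac{1}{-196 + \frac{80 - 71}{-68 + 43}} \left(4847 - -667576 - 3181 \frac{80 - 71}{-68 + 43} - 186 \left(\frac{80 - 71}{-68 + 43}\right)^{2} - - 36064 \frac{80 - 71}{-68 + 43}\right)} = \frac{60664}{9 \frac{1}{-196 + \frac{9}{-25}} \left(4847 + 667576 - 3181 \frac{9}{-25} - 186 \left(\frac{9}{-25}\right)^{2} - - 36064 \frac{9}{-25}\right)} = \frac{60664}{9 \frac{1}{-196 + 9 \left(- \frac{1}{25}\right)} \left(4847 + 667576 - 3181 \cdot 9 \left(- \frac{1}{25}\right) - 186 \left(9 \left(- \frac{1}{25}\right)\right)^{2} - - 36064 \cdot 9 \left(- \frac{1}{25}\right)\right)} = \frac{60664}{9 \frac{1}{-196 - \frac{9}{25}} \left(4847 + 667576 - - \frac{28629}{25} - 186 \left(- \frac{9}{25}\right)^{2} - \left(-36064\right) \left(- \frac{9}{25}\right)\right)} = \frac{60664}{9 \frac{1}{- \frac{4909}{25}} \left(4847 + 667576 + \frac{28629}{25} - \frac{15066}{625} - \frac{324576}{25}\right)} = \frac{60664}{9 \left(- \frac{25}{4909}\right) \left(4847 + 667576 + \frac{28629}{25} - \frac{15066}{625} - \frac{324576}{25}\right)} = \frac{60664}{9 \left(- \frac{25}{4909}\right) \frac{412850634}{625}} = \frac{60664}{- \frac{3715655706}{122725}} = 60664 \left(- \frac{122725}{3715655706}\right) = - \frac{3722494700}{1857827853}$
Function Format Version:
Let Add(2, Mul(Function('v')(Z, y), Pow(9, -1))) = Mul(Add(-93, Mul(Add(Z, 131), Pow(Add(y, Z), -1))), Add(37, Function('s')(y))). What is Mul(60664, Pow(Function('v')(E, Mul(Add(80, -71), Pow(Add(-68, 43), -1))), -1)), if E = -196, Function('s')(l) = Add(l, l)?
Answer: Rational(-3722494700, 1857827853) ≈ -2.0037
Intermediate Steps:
Function('s')(l) = Mul(2, l)
Function('v')(Z, y) = Add(-18, Mul(9, Add(-93, Mul(Pow(Add(Z, y), -1), Add(131, Z))), Add(37, Mul(2, y)))) (Function('v')(Z, y) = Add(-18, Mul(9, Mul(Add(-93, Mul(Add(Z, 131), Pow(Add(y, Z), -1))), Add(37, Mul(2, y))))) = Add(-18, Mul(9, Mul(Add(-93, Mul(Add(131, Z), Pow(Add(Z, y), -1))), Add(37, Mul(2, y))))) = Add(-18, Mul(9, Mul(Add(-93, Mul(Pow(Add(Z, y), -1), Add(131, Z))), Add(37, Mul(2, y))))) = Add(-18, Mul(9, Add(-93, Mul(Pow(Add(Z, y), -1), Add(131, Z))), Add(37, Mul(2, y)))))
Mul(60664, Pow(Function('v')(E, Mul(Add(80, -71), Pow(Add(-68, 43), -1))), -1)) = Mul(60664, Pow(Mul(9, Pow(Add(-196, Mul(Add(80, -71), Pow(Add(-68, 43), -1))), -1), Add(4847, Mul(-3406, -196), Mul(-3181, Mul(Add(80, -71), Pow(Add(-68, 43), -1))), Mul(-186, Pow(Mul(Add(80, -71), Pow(Add(-68, 43), -1)), 2)), Mul(-184, -196, Mul(Add(80, -71), Pow(Add(-68, 43), -1))))), -1)) = Mul(60664, Pow(Mul(9, Pow(Add(-196, Mul(9, Pow(-25, -1))), -1), Add(4847, 667576, Mul(-3181, Mul(9, Pow(-25, -1))), Mul(-186, Pow(Mul(9, Pow(-25, -1)), 2)), Mul(-184, -196, Mul(9, Pow(-25, -1))))), -1)) = Mul(60664, Pow(Mul(9, Pow(Add(-196, Mul(9, Rational(-1, 25))), -1), Add(4847, 667576, Mul(-3181, Mul(9, Rational(-1, 25))), Mul(-186, Pow(Mul(9, Rational(-1, 25)), 2)), Mul(-184, -196, Mul(9, Rational(-1, 25))))), -1)) = Mul(60664, Pow(Mul(9, Pow(Add(-196, Rational(-9, 25)), -1), Add(4847, 667576, Mul(-3181, Rational(-9, 25)), Mul(-186, Pow(Rational(-9, 25), 2)), Mul(-184, -196, Rational(-9, 25)))), -1)) = Mul(60664, Pow(Mul(9, Pow(Rational(-4909, 25), -1), Add(4847, 667576, Rational(28629, 25), Mul(-186, Rational(81, 625)), Rational(-324576, 25))), -1)) = Mul(60664, Pow(Mul(9, Rational(-25, 4909), Add(4847, 667576, Rational(28629, 25), Rational(-15066, 625), Rational(-324576, 25))), -1)) = Mul(60664, Pow(Mul(9, Rational(-25, 4909), Rational(412850634, 625)), -1)) = Mul(60664, Pow(Rational(-3715655706, 122725), -1)) = Mul(60664, Rational(-122725, 3715655706)) = Rational(-3722494700, 1857827853)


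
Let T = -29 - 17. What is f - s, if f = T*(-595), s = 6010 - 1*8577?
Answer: 29937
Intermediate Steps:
s = -2567 (s = 6010 - 8577 = -2567)
T = -46
f = 27370 (f = -46*(-595) = 27370)
f - s = 27370 - 1*(-2567) = 27370 + 2567 = 29937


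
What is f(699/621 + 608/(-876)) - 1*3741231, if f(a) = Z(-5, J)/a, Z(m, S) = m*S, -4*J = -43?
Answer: -97589518269/26084 ≈ -3.7414e+6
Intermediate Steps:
J = 43/4 (J = -¼*(-43) = 43/4 ≈ 10.750)
Z(m, S) = S*m
f(a) = -215/(4*a) (f(a) = ((43/4)*(-5))/a = -215/(4*a))
f(699/621 + 608/(-876)) - 1*3741231 = -215/(4*(699/621 + 608/(-876))) - 1*3741231 = -215/(4*(699*(1/621) + 608*(-1/876))) - 3741231 = -215/(4*(233/207 - 152/219)) - 3741231 = -215/(4*6521/15111) - 3741231 = -215/4*15111/6521 - 3741231 = -3248865/26084 - 3741231 = -97589518269/26084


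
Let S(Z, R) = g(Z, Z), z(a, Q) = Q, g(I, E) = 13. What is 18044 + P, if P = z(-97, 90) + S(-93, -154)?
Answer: 18147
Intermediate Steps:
S(Z, R) = 13
P = 103 (P = 90 + 13 = 103)
18044 + P = 18044 + 103 = 18147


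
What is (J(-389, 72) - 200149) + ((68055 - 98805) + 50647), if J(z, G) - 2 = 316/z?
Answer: -70117566/389 ≈ -1.8025e+5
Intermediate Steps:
J(z, G) = 2 + 316/z
(J(-389, 72) - 200149) + ((68055 - 98805) + 50647) = ((2 + 316/(-389)) - 200149) + ((68055 - 98805) + 50647) = ((2 + 316*(-1/389)) - 200149) + (-30750 + 50647) = ((2 - 316/389) - 200149) + 19897 = (462/389 - 200149) + 19897 = -77857499/389 + 19897 = -70117566/389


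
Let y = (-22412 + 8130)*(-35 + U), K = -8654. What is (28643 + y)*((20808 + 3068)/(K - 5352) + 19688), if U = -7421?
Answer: 312436665185630/149 ≈ 2.0969e+12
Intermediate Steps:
y = 106486592 (y = (-22412 + 8130)*(-35 - 7421) = -14282*(-7456) = 106486592)
(28643 + y)*((20808 + 3068)/(K - 5352) + 19688) = (28643 + 106486592)*((20808 + 3068)/(-8654 - 5352) + 19688) = 106515235*(23876/(-14006) + 19688) = 106515235*(23876*(-1/14006) + 19688) = 106515235*(-254/149 + 19688) = 106515235*(2933258/149) = 312436665185630/149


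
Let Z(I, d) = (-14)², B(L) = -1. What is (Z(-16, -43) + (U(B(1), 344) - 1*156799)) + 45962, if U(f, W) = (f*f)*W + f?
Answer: -110298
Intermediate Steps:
Z(I, d) = 196
U(f, W) = f + W*f² (U(f, W) = f²*W + f = W*f² + f = f + W*f²)
(Z(-16, -43) + (U(B(1), 344) - 1*156799)) + 45962 = (196 + (-(1 + 344*(-1)) - 1*156799)) + 45962 = (196 + (-(1 - 344) - 156799)) + 45962 = (196 + (-1*(-343) - 156799)) + 45962 = (196 + (343 - 156799)) + 45962 = (196 - 156456) + 45962 = -156260 + 45962 = -110298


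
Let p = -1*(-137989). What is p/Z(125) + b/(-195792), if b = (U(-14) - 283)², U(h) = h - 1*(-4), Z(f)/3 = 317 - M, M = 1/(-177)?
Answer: 794597203801/5492944560 ≈ 144.66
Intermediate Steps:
M = -1/177 ≈ -0.0056497
p = 137989
Z(f) = 56110/59 (Z(f) = 3*(317 - 1*(-1/177)) = 3*(317 + 1/177) = 3*(56110/177) = 56110/59)
U(h) = 4 + h (U(h) = h + 4 = 4 + h)
b = 85849 (b = ((4 - 14) - 283)² = (-10 - 283)² = (-293)² = 85849)
p/Z(125) + b/(-195792) = 137989/(56110/59) + 85849/(-195792) = 137989*(59/56110) + 85849*(-1/195792) = 8141351/56110 - 85849/195792 = 794597203801/5492944560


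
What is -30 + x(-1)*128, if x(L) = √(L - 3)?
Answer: -30 + 256*I ≈ -30.0 + 256.0*I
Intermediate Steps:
x(L) = √(-3 + L)
-30 + x(-1)*128 = -30 + √(-3 - 1)*128 = -30 + √(-4)*128 = -30 + (2*I)*128 = -30 + 256*I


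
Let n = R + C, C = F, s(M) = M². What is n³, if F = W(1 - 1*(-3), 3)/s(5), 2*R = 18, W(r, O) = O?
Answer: 11852352/15625 ≈ 758.55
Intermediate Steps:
R = 9 (R = (½)*18 = 9)
F = 3/25 (F = 3/(5²) = 3/25 ≈ 0.12000)
C = 3/25 ≈ 0.12000
n = 228/25 (n = 9 + 3/25 = 228/25 ≈ 9.1200)
n³ = (228/25)³ = 11852352/15625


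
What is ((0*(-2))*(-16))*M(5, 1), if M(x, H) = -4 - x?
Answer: 0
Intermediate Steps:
((0*(-2))*(-16))*M(5, 1) = ((0*(-2))*(-16))*(-4 - 1*5) = (0*(-16))*(-4 - 5) = 0*(-9) = 0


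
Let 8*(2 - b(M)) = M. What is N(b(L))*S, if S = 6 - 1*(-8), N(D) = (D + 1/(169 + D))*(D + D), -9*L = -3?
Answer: 63634193/590832 ≈ 107.70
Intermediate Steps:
L = ⅓ (L = -⅑*(-3) = ⅓ ≈ 0.33333)
b(M) = 2 - M/8
N(D) = 2*D*(D + 1/(169 + D)) (N(D) = (D + 1/(169 + D))*(2*D) = 2*D*(D + 1/(169 + D)))
S = 14 (S = 6 + 8 = 14)
N(b(L))*S = (2*(2 - ⅛*⅓)*(1 + (2 - ⅛*⅓)² + 169*(2 - ⅛*⅓))/(169 + (2 - ⅛*⅓)))*14 = (2*(2 - 1/24)*(1 + (2 - 1/24)² + 169*(2 - 1/24))/(169 + (2 - 1/24)))*14 = (2*(47/24)*(1 + (47/24)² + 169*(47/24))/(169 + 47/24))*14 = (2*(47/24)*(1 + 2209/576 + 7943/24)/(4103/24))*14 = (2*(47/24)*(24/4103)*(193417/576))*14 = (9090599/1181664)*14 = 63634193/590832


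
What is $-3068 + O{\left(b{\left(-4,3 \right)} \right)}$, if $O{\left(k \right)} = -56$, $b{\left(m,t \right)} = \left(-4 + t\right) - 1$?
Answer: $-3124$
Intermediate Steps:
$b{\left(m,t \right)} = -5 + t$
$-3068 + O{\left(b{\left(-4,3 \right)} \right)} = -3068 - 56 = -3124$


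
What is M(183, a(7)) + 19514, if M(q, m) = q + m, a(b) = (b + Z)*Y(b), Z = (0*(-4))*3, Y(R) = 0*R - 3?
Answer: 19676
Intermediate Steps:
Y(R) = -3 (Y(R) = 0 - 3 = -3)
Z = 0 (Z = 0*3 = 0)
a(b) = -3*b (a(b) = (b + 0)*(-3) = b*(-3) = -3*b)
M(q, m) = m + q
M(183, a(7)) + 19514 = (-3*7 + 183) + 19514 = (-21 + 183) + 19514 = 162 + 19514 = 19676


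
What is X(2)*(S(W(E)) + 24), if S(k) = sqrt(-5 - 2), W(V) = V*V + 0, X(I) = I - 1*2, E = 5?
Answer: 0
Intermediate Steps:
X(I) = -2 + I (X(I) = I - 2 = -2 + I)
W(V) = V**2 (W(V) = V**2 + 0 = V**2)
S(k) = I*sqrt(7) (S(k) = sqrt(-7) = I*sqrt(7))
X(2)*(S(W(E)) + 24) = (-2 + 2)*(I*sqrt(7) + 24) = 0*(24 + I*sqrt(7)) = 0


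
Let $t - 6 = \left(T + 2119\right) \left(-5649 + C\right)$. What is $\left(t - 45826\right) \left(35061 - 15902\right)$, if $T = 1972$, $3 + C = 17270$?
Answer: $909734805462$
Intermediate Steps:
$C = 17267$ ($C = -3 + 17270 = 17267$)
$t = 47529244$ ($t = 6 + \left(1972 + 2119\right) \left(-5649 + 17267\right) = 6 + 4091 \cdot 11618 = 6 + 47529238 = 47529244$)
$\left(t - 45826\right) \left(35061 - 15902\right) = \left(47529244 - 45826\right) \left(35061 - 15902\right) = 47483418 \cdot 19159 = 909734805462$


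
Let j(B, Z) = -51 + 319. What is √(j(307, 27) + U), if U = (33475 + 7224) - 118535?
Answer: 16*I*√303 ≈ 278.51*I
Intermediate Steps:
j(B, Z) = 268
U = -77836 (U = 40699 - 118535 = -77836)
√(j(307, 27) + U) = √(268 - 77836) = √(-77568) = 16*I*√303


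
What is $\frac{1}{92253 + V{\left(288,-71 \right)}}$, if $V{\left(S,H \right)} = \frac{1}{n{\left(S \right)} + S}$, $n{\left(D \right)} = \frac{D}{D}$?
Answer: $\frac{289}{26661118} \approx 1.084 \cdot 10^{-5}$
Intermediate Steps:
$n{\left(D \right)} = 1$
$V{\left(S,H \right)} = \frac{1}{1 + S}$
$\frac{1}{92253 + V{\left(288,-71 \right)}} = \frac{1}{92253 + \frac{1}{1 + 288}} = \frac{1}{92253 + \frac{1}{289}} = \frac{1}{\frac{26661118}{289}} = \frac{289}{26661118}$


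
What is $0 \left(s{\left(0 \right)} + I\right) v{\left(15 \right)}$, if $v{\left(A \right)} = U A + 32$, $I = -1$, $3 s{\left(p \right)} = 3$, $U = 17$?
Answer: $0$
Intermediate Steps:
$s{\left(p \right)} = 1$ ($s{\left(p \right)} = \frac{1}{3} \cdot 3 = 1$)
$v{\left(A \right)} = 32 + 17 A$ ($v{\left(A \right)} = 17 A + 32 = 32 + 17 A$)
$0 \left(s{\left(0 \right)} + I\right) v{\left(15 \right)} = 0 \left(1 - 1\right) \left(32 + 17 \cdot 15\right) = 0 \cdot 0 \left(32 + 255\right) = 0 \cdot 287 = 0$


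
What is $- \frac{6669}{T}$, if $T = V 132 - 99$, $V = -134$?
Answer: $\frac{2223}{5929} \approx 0.37494$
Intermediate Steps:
$T = -17787$ ($T = \left(-134\right) 132 - 99 = -17688 - 99 = -17787$)
$- \frac{6669}{T} = - \frac{6669}{-17787} = \left(-6669\right) \left(- \frac{1}{17787}\right) = \frac{2223}{5929}$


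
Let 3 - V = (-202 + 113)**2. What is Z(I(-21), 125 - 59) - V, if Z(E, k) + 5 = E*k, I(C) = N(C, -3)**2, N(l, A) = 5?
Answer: 9563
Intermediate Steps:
I(C) = 25 (I(C) = 5**2 = 25)
Z(E, k) = -5 + E*k
V = -7918 (V = 3 - (-202 + 113)**2 = 3 - 1*(-89)**2 = 3 - 1*7921 = 3 - 7921 = -7918)
Z(I(-21), 125 - 59) - V = (-5 + 25*(125 - 59)) - 1*(-7918) = (-5 + 25*66) + 7918 = (-5 + 1650) + 7918 = 1645 + 7918 = 9563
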